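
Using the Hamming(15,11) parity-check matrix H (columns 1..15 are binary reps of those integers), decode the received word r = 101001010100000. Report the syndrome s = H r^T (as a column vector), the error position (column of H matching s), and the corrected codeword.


s = (0, 1, 1, 0)^T, error position = 6, corrected codeword c = 101000010100000

Compute s = H r^T mod 2 one row at a time:
  s_1 = 1 + 0 + 1 + 0 + 0 + 0 + 0 + 0 = 2 ≡ 0 (mod 2).
  s_2 = 0 + 0 + 1 + 0 + 0 + 0 + 0 + 0 = 1 ≡ 1 (mod 2).
  s_3 = 0 + 1 + 1 + 0 + 1 + 0 + 0 + 0 = 3 ≡ 1 (mod 2).
  s_4 = 1 + 1 + 0 + 0 + 0 + 0 + 0 + 0 = 2 ≡ 0 (mod 2).
s = (0, 1, 1, 0)^T — this equals column 6 of H (binary 0110), so error is at position 6.
Correct: flip bit 6 of r = 101001010100000 to get c = 101000010100000.


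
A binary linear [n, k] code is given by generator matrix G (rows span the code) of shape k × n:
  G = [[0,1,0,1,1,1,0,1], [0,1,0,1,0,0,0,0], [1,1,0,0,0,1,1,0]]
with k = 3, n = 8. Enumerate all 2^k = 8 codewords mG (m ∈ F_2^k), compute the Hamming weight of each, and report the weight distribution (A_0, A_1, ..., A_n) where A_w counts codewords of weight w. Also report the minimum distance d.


Weight distribution: A_0 = 1, A_2 = 1, A_3 = 1, A_4 = 2, A_5 = 3. Minimum distance d = 2.

Enumerate all 2^3 = 8 messages m ∈ F_2^3.
For each, compute codeword c = mG in F_2^8, then tally its weight.
  m = 000 → c = 00000000, weight = 0.
  m = 100 → c = 01011101, weight = 5.
  m = 010 → c = 01010000, weight = 2.
  m = 110 → c = 00001101, weight = 3.
  m = 001 → c = 11000110, weight = 4.
  m = 101 → c = 10011011, weight = 5.
  m = 011 → c = 10010110, weight = 4.
  m = 111 → c = 11001011, weight = 5.
Tally weights:
  weight 0: 1 codewords.
  weight 2: 1 codewords.
  weight 3: 1 codewords.
  weight 4: 2 codewords.
  weight 5: 3 codewords.
Minimum distance d = smallest w > 0 with A_w > 0 = 2.
Sanity: Σ A_w = 8 = 2^3 = 8 ✓.


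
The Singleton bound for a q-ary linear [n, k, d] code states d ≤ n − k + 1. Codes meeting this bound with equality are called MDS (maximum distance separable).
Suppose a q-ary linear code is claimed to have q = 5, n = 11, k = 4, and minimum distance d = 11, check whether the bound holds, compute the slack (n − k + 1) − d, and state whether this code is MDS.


Singleton RHS = n − k + 1 = 8, slack = -3, bound violated (no such code; not MDS).

Singleton bound: d ≤ n − k + 1.
Here n = 11, k = 4, so n − k + 1 = 8.
Given d = 11, check d ≤ 8: NO.
Slack = (n − k + 1) − d = -3.
The slack is negative: d = 11 exceeds n − k + 1 = 8 by 3, so the Singleton bound is violated and no linear [11, 4, 11]_5 code can exist. In particular it is not MDS (MDS requires d = n − k + 1 exactly).
Description: the claimed parameters are [11, 4, 11]_5; such a code would be impossible (violates the Singleton bound).


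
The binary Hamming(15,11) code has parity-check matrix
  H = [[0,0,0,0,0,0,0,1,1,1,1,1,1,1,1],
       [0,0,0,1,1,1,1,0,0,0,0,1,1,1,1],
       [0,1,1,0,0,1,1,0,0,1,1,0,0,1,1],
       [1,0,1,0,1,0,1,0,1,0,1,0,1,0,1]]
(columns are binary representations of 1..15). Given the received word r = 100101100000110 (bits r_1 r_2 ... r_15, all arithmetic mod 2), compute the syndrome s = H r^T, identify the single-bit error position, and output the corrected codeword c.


s = (0, 1, 1, 1)^T, error position = 7, corrected codeword c = 100101000000110

Compute s = H r^T mod 2 one row at a time:
  s_1 = 0 + 0 + 0 + 0 + 0 + 1 + 1 + 0 = 2 ≡ 0 (mod 2).
  s_2 = 1 + 0 + 1 + 1 + 0 + 1 + 1 + 0 = 5 ≡ 1 (mod 2).
  s_3 = 0 + 0 + 1 + 1 + 0 + 0 + 1 + 0 = 3 ≡ 1 (mod 2).
  s_4 = 1 + 0 + 0 + 1 + 0 + 0 + 1 + 0 = 3 ≡ 1 (mod 2).
s = (0, 1, 1, 1)^T — this equals column 7 of H (binary 0111), so error is at position 7.
Correct: flip bit 7 of r = 100101100000110 to get c = 100101000000110.


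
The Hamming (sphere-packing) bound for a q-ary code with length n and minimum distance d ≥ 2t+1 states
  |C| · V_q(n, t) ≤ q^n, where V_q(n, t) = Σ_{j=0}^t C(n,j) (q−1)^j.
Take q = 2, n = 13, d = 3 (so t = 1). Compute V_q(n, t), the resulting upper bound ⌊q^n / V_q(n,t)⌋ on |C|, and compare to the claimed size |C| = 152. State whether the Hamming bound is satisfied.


V_q(n, t) = 14, q^n = 8192, Hamming bound = 585, |C| = 152 ≤ bound (satisfied).

Step 1: Compute V_q(n, t) = Σ_{j=0}^1 C(n, j) (q−1)^j.
  j = 0: C(13,0)·(1)^0 = 1·1 = 1.
  j = 1: C(13,1)·(1)^1 = 13·1 = 13.
  V_q(n, t) = 1 + 13 = 14.
Step 2: q^n = 2^13 = 8192.
Step 3: Hamming bound ⌊q^n / V_q(n,t)⌋ = ⌊8192/14⌋ = 585.
Step 4: Compare |C| = 152 to 585: satisfied.
The claimed |C| lies below the Hamming bound.


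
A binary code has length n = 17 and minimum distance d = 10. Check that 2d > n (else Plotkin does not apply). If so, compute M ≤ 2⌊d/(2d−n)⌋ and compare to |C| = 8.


Plotkin bound M ≤ 6; given |C| = 8 > bound (violated).

Check applicability: 2d = 20, n = 17.
2d − n = 3 > 0, so Plotkin applies.
Compute d/(2d−n) = 10/3 ≈ 3.3333.
⌊d/(2d−n)⌋ = 3.
Plotkin bound: M ≤ 2·3 = 6.
Given |C| = 8, check: VIOLATED.
This |C| is above the Plotkin bound, so no binary code with n = 17, d = 10 and 8 codewords exists.


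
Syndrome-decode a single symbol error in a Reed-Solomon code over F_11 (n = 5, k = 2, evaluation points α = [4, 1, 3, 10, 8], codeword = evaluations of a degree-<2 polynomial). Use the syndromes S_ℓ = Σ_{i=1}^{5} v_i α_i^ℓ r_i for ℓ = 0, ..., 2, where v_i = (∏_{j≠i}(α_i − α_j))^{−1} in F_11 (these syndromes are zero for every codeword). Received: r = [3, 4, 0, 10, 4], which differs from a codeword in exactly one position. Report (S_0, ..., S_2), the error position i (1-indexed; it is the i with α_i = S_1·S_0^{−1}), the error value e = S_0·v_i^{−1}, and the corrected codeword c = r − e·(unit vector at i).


S = (8, 8, 8), error at position 2, error magnitude e = 10, c = [3, 5, 0, 10, 4].

Step 1: column multipliers v_i = (∏_{j≠i}(α_i − α_j))^{−1} mod 11.
  i = 1 (α = 4): (4−1)(4−3)(4−10)(4−8) = 3·1·(−6)·(−4) = 72 ≡ 6, so v_1 = 6^{−1} = 2 (mod 11).
  i = 2 (α = 1): (1−4)(1−3)(1−10)(1−8) = (−3)·(−2)·(−9)·(−7) = 378 ≡ 4, so v_2 = 4^{−1} = 3 (mod 11).
  i = 3 (α = 3): (3−4)(3−1)(3−10)(3−8) = (−1)·2·(−7)·(−5) = −70 ≡ 7, so v_3 = 7^{−1} = 8 (mod 11).
  i = 4 (α = 10): (10−4)(10−1)(10−3)(10−8) = 6·9·7·2 = 756 ≡ 8, so v_4 = 8^{−1} = 7 (mod 11).
  i = 5 (α = 8): (8−4)(8−1)(8−3)(8−10) = 4·7·5·(−2) = −280 ≡ 6, so v_5 = 6^{−1} = 2 (mod 11).
  v = [2, 3, 8, 7, 2].
Step 2: syndromes of r = [3, 4, 0, 10, 4] (all sums mod 11).
  S_0 = Σ v_i r_i = 2·3 + 3·4 + 8·0 + 7·10 + 2·4 = 96 ≡ 8.
  S_1 = Σ v_i α_i r_i = 2·4·3 + 3·1·4 + 8·3·0 + 7·10·10 + 2·8·4 = 800 ≡ 8.
  α_i^2 mod 11 = [5, 1, 9, 1, 9].
  S_2 = Σ v_i α_i^2 r_i = 2·5·3 + 3·1·4 + 8·9·0 + 7·1·10 + 2·9·4 = 184 ≡ 8.
  S = (8, 8, 8) ≠ 0, so r is not a codeword (an error is present).
Step 3: locate the error. For a single error e at position i, S_ℓ = v_i·e·α_i^ℓ, so α_err = S_1/S_0.
  S_0^{−1} = 8^{−1} = 7 (mod 11), so α_err = 8·7 = 56 ≡ 1 = α_2. Error position i = 2.
  Consistency check: S_2/S_1 = 8·7 = 56 ≡ 1 = α_err ✓ (single-error assumption holds).
Step 4: error magnitude e = S_0/v_2 = S_0·∏_{j≠2}(α_2 − α_j) = 8·4 = 32 ≡ 10 (mod 11).
Step 5: correct position 2: c_2 = r_2 − e = 4 − 10 ≡ 5 (mod 11). Hence c = [3, 5, 0, 10, 4].
  Check: interpolating c through the α_i gives m(x) = 2 + 3·x (degree < 2) with m(α_i) = c_i for every i, so c is indeed a codeword.


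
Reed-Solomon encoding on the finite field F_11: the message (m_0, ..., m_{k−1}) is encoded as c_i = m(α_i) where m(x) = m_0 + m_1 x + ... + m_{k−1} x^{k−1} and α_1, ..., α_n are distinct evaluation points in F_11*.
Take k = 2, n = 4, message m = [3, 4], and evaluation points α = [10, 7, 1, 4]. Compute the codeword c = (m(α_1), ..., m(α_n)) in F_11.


c = [10, 9, 7, 8]

Message polynomial: m(x) = 3 + 4·x (mod 11).
For each evaluation point α_i, compute m(α_i) mod 11:
  α_1 = 10: Horner steps 4 → 10, so m(10) = 10.
  α_2 = 7: Horner steps 4 → 9, so m(7) = 9.
  α_3 = 1: Horner steps 4 → 7, so m(1) = 7.
  α_4 = 4: Horner steps 4 → 8, so m(4) = 8.
Codeword c = [10, 9, 7, 8] ∈ F_11^4.


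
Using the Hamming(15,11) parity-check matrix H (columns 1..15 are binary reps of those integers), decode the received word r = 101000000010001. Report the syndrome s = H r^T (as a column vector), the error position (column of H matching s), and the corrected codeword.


s = (0, 1, 1, 0)^T, error position = 6, corrected codeword c = 101001000010001

Compute s = H r^T mod 2 one row at a time:
  s_1 = 0 + 0 + 0 + 1 + 0 + 0 + 0 + 1 = 2 ≡ 0 (mod 2).
  s_2 = 0 + 0 + 0 + 0 + 0 + 0 + 0 + 1 = 1 ≡ 1 (mod 2).
  s_3 = 0 + 1 + 0 + 0 + 0 + 1 + 0 + 1 = 3 ≡ 1 (mod 2).
  s_4 = 1 + 1 + 0 + 0 + 0 + 1 + 0 + 1 = 4 ≡ 0 (mod 2).
s = (0, 1, 1, 0)^T — this equals column 6 of H (binary 0110), so error is at position 6.
Correct: flip bit 6 of r = 101000000010001 to get c = 101001000010001.


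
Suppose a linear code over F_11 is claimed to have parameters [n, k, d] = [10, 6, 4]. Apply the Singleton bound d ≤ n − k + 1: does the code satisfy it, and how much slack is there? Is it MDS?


Singleton RHS = n − k + 1 = 5, slack = 1, bound satisfied, not MDS.

Singleton bound: d ≤ n − k + 1.
Here n = 10, k = 6, so n − k + 1 = 5.
Given d = 4, check d ≤ 5: YES.
Slack = (n − k + 1) − d = 1.
The code is NOT MDS (slack = 1 > 0).
Description: the claimed parameters are [10, 6, 4]_11; such a code would be non-MDS.


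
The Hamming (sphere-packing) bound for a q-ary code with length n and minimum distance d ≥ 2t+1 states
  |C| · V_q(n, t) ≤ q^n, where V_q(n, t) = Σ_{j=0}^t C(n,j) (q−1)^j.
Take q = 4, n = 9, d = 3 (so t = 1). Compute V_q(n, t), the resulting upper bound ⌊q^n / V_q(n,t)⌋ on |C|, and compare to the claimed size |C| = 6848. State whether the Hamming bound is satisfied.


V_q(n, t) = 28, q^n = 262144, Hamming bound = 9362, |C| = 6848 ≤ bound (satisfied).

Step 1: Compute V_q(n, t) = Σ_{j=0}^1 C(n, j) (q−1)^j.
  j = 0: C(9,0)·(3)^0 = 1·1 = 1.
  j = 1: C(9,1)·(3)^1 = 9·3 = 27.
  V_q(n, t) = 1 + 27 = 28.
Step 2: q^n = 4^9 = 262144.
Step 3: Hamming bound ⌊q^n / V_q(n,t)⌋ = ⌊262144/28⌋ = 9362.
Step 4: Compare |C| = 6848 to 9362: satisfied.
The claimed |C| lies below the Hamming bound.


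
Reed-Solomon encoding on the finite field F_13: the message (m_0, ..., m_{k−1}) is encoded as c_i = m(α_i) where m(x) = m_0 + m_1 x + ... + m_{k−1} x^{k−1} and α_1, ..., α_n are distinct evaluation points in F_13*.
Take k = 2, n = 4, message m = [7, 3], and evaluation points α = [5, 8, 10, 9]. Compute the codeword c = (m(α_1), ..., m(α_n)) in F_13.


c = [9, 5, 11, 8]

Message polynomial: m(x) = 7 + 3·x (mod 13).
For each evaluation point α_i, compute m(α_i) mod 13:
  α_1 = 5: Horner steps 3 → 9, so m(5) = 9.
  α_2 = 8: Horner steps 3 → 5, so m(8) = 5.
  α_3 = 10: Horner steps 3 → 11, so m(10) = 11.
  α_4 = 9: Horner steps 3 → 8, so m(9) = 8.
Codeword c = [9, 5, 11, 8] ∈ F_13^4.


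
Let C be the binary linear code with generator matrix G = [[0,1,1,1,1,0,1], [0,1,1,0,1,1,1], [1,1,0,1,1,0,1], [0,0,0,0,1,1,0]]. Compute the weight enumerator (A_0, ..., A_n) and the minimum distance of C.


Weight distribution: A_0 = 1, A_2 = 4, A_3 = 2, A_4 = 3, A_5 = 6. Minimum distance d = 2.

Enumerate all 2^4 = 16 messages m ∈ F_2^4.
For each, compute codeword c = mG in F_2^7, then tally its weight.
  m = 0000 → c = 0000000, weight = 0.
  m = 1000 → c = 0111101, weight = 5.
  m = 0100 → c = 0110111, weight = 5.
  m = 1100 → c = 0001010, weight = 2.
  m = 0010 → c = 1101101, weight = 5.
  m = 1010 → c = 1010000, weight = 2.
  m = 0110 → c = 1011010, weight = 4.
  m = 1110 → c = 1100111, weight = 5.
  m = 0001 → c = 0000110, weight = 2.
  m = 1001 → c = 0111011, weight = 5.
  m = 0101 → c = 0110001, weight = 3.
  m = 1101 → c = 0001100, weight = 2.
  m = 0011 → c = 1101011, weight = 5.
  m = 1011 → c = 1010110, weight = 4.
  m = 0111 → c = 1011100, weight = 4.
  m = 1111 → c = 1100001, weight = 3.
Tally weights:
  weight 0: 1 codewords.
  weight 2: 4 codewords.
  weight 3: 2 codewords.
  weight 4: 3 codewords.
  weight 5: 6 codewords.
Minimum distance d = smallest w > 0 with A_w > 0 = 2.
Sanity: Σ A_w = 16 = 2^4 = 16 ✓.


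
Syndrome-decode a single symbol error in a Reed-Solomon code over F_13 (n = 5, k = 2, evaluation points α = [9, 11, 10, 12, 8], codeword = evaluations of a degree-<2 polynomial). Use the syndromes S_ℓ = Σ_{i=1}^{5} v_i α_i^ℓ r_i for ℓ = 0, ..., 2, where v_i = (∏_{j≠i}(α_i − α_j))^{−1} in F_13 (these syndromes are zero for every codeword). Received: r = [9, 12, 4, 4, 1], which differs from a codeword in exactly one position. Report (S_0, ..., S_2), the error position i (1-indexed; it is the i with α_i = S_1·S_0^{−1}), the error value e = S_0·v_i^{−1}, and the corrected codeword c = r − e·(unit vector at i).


S = (8, 5, 8), error at position 4, error magnitude e = 10, c = [9, 12, 4, 7, 1].

Step 1: column multipliers v_i = (∏_{j≠i}(α_i − α_j))^{−1} mod 13.
  i = 1 (α = 9): (9−11)(9−10)(9−12)(9−8) = (−2)·(−1)·(−3)·1 = −6 ≡ 7, so v_1 = 7^{−1} = 2 (mod 13).
  i = 2 (α = 11): (11−9)(11−10)(11−12)(11−8) = 2·1·(−1)·3 = −6 ≡ 7, so v_2 = 7^{−1} = 2 (mod 13).
  i = 3 (α = 10): (10−9)(10−11)(10−12)(10−8) = 1·(−1)·(−2)·2 = 4 ≡ 4, so v_3 = 4^{−1} = 10 (mod 13).
  i = 4 (α = 12): (12−9)(12−11)(12−10)(12−8) = 3·1·2·4 = 24 ≡ 11, so v_4 = 11^{−1} = 6 (mod 13).
  i = 5 (α = 8): (8−9)(8−11)(8−10)(8−12) = (−1)·(−3)·(−2)·(−4) = 24 ≡ 11, so v_5 = 11^{−1} = 6 (mod 13).
  v = [2, 2, 10, 6, 6].
Step 2: syndromes of r = [9, 12, 4, 4, 1] (all sums mod 13).
  S_0 = Σ v_i r_i = 2·9 + 2·12 + 10·4 + 6·4 + 6·1 = 112 ≡ 8.
  S_1 = Σ v_i α_i r_i = 2·9·9 + 2·11·12 + 10·10·4 + 6·12·4 + 6·8·1 = 1162 ≡ 5.
  α_i^2 mod 13 = [3, 4, 9, 1, 12].
  S_2 = Σ v_i α_i^2 r_i = 2·3·9 + 2·4·12 + 10·9·4 + 6·1·4 + 6·12·1 = 606 ≡ 8.
  S = (8, 5, 8) ≠ 0, so r is not a codeword (an error is present).
Step 3: locate the error. For a single error e at position i, S_ℓ = v_i·e·α_i^ℓ, so α_err = S_1/S_0.
  S_0^{−1} = 8^{−1} = 5 (mod 13), so α_err = 5·5 = 25 ≡ 12 = α_4. Error position i = 4.
  Consistency check: S_2/S_1 = 8·8 = 64 ≡ 12 = α_err ✓ (single-error assumption holds).
Step 4: error magnitude e = S_0/v_4 = S_0·∏_{j≠4}(α_4 − α_j) = 8·11 = 88 ≡ 10 (mod 13).
Step 5: correct position 4: c_4 = r_4 − e = 4 − 10 ≡ 7 (mod 13). Hence c = [9, 12, 4, 7, 1].
  Check: interpolating c through the α_i gives m(x) = 2 + 8·x (degree < 2) with m(α_i) = c_i for every i, so c is indeed a codeword.


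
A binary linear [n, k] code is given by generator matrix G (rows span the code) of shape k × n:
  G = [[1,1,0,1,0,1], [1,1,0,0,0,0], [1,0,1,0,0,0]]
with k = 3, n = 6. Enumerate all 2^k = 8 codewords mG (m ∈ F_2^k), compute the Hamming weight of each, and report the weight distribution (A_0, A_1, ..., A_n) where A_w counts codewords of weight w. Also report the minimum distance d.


Weight distribution: A_0 = 1, A_2 = 4, A_4 = 3. Minimum distance d = 2.

Enumerate all 2^3 = 8 messages m ∈ F_2^3.
For each, compute codeword c = mG in F_2^6, then tally its weight.
  m = 000 → c = 000000, weight = 0.
  m = 100 → c = 110101, weight = 4.
  m = 010 → c = 110000, weight = 2.
  m = 110 → c = 000101, weight = 2.
  m = 001 → c = 101000, weight = 2.
  m = 101 → c = 011101, weight = 4.
  m = 011 → c = 011000, weight = 2.
  m = 111 → c = 101101, weight = 4.
Tally weights:
  weight 0: 1 codewords.
  weight 2: 4 codewords.
  weight 4: 3 codewords.
Minimum distance d = smallest w > 0 with A_w > 0 = 2.
Sanity: Σ A_w = 8 = 2^3 = 8 ✓.


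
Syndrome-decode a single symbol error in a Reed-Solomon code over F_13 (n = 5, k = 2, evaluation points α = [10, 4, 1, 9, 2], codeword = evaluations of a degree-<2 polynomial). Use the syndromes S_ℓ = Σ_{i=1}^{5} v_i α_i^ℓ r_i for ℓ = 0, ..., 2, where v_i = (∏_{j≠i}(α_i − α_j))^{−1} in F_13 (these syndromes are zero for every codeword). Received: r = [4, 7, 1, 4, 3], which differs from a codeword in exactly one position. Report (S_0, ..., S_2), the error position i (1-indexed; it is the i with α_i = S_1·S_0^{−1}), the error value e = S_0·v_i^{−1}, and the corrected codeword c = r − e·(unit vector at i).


S = (8, 2, 7), error at position 1, error magnitude e = 11, c = [6, 7, 1, 4, 3].

Step 1: column multipliers v_i = (∏_{j≠i}(α_i − α_j))^{−1} mod 13.
  i = 1 (α = 10): (10−4)(10−1)(10−9)(10−2) = 6·9·1·8 = 432 ≡ 3, so v_1 = 3^{−1} = 9 (mod 13).
  i = 2 (α = 4): (4−10)(4−1)(4−9)(4−2) = (−6)·3·(−5)·2 = 180 ≡ 11, so v_2 = 11^{−1} = 6 (mod 13).
  i = 3 (α = 1): (1−10)(1−4)(1−9)(1−2) = (−9)·(−3)·(−8)·(−1) = 216 ≡ 8, so v_3 = 8^{−1} = 5 (mod 13).
  i = 4 (α = 9): (9−10)(9−4)(9−1)(9−2) = (−1)·5·8·7 = −280 ≡ 6, so v_4 = 6^{−1} = 11 (mod 13).
  i = 5 (α = 2): (2−10)(2−4)(2−1)(2−9) = (−8)·(−2)·1·(−7) = −112 ≡ 5, so v_5 = 5^{−1} = 8 (mod 13).
  v = [9, 6, 5, 11, 8].
Step 2: syndromes of r = [4, 7, 1, 4, 3] (all sums mod 13).
  S_0 = Σ v_i r_i = 9·4 + 6·7 + 5·1 + 11·4 + 8·3 = 151 ≡ 8.
  S_1 = Σ v_i α_i r_i = 9·10·4 + 6·4·7 + 5·1·1 + 11·9·4 + 8·2·3 = 977 ≡ 2.
  α_i^2 mod 13 = [9, 3, 1, 3, 4].
  S_2 = Σ v_i α_i^2 r_i = 9·9·4 + 6·3·7 + 5·1·1 + 11·3·4 + 8·4·3 = 683 ≡ 7.
  S = (8, 2, 7) ≠ 0, so r is not a codeword (an error is present).
Step 3: locate the error. For a single error e at position i, S_ℓ = v_i·e·α_i^ℓ, so α_err = S_1/S_0.
  S_0^{−1} = 8^{−1} = 5 (mod 13), so α_err = 2·5 = 10 ≡ 10 = α_1. Error position i = 1.
  Consistency check: S_2/S_1 = 7·7 = 49 ≡ 10 = α_err ✓ (single-error assumption holds).
Step 4: error magnitude e = S_0/v_1 = S_0·∏_{j≠1}(α_1 − α_j) = 8·3 = 24 ≡ 11 (mod 13).
Step 5: correct position 1: c_1 = r_1 − e = 4 − 11 ≡ 6 (mod 13). Hence c = [6, 7, 1, 4, 3].
  Check: interpolating c through the α_i gives m(x) = 12 + 2·x (degree < 2) with m(α_i) = c_i for every i, so c is indeed a codeword.


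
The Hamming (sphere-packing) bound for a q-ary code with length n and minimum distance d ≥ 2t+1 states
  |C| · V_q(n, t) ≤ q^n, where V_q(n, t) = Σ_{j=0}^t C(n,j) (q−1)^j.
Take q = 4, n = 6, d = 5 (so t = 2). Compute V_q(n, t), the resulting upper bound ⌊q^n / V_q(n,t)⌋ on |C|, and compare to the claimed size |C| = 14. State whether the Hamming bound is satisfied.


V_q(n, t) = 154, q^n = 4096, Hamming bound = 26, |C| = 14 ≤ bound (satisfied).

Step 1: Compute V_q(n, t) = Σ_{j=0}^2 C(n, j) (q−1)^j.
  j = 0: C(6,0)·(3)^0 = 1·1 = 1.
  j = 1: C(6,1)·(3)^1 = 6·3 = 18.
  j = 2: C(6,2)·(3)^2 = 15·9 = 135.
  V_q(n, t) = 1 + 18 + 135 = 154.
Step 2: q^n = 4^6 = 4096.
Step 3: Hamming bound ⌊q^n / V_q(n,t)⌋ = ⌊4096/154⌋ = 26.
Step 4: Compare |C| = 14 to 26: satisfied.
The claimed |C| lies below the Hamming bound.


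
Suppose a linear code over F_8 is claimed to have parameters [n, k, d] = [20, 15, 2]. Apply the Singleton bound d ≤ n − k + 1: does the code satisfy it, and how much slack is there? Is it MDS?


Singleton RHS = n − k + 1 = 6, slack = 4, bound satisfied, not MDS.

Singleton bound: d ≤ n − k + 1.
Here n = 20, k = 15, so n − k + 1 = 6.
Given d = 2, check d ≤ 6: YES.
Slack = (n − k + 1) − d = 4.
The code is NOT MDS (slack = 4 > 0).
Description: the claimed parameters are [20, 15, 2]_8; such a code would be non-MDS.


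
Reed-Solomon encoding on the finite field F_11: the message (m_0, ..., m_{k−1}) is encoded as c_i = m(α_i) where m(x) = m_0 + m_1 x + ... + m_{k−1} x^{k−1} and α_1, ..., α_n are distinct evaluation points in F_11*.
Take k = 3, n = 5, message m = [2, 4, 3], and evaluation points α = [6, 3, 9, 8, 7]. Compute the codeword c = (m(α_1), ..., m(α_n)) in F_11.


c = [2, 8, 6, 6, 1]

Message polynomial: m(x) = 2 + 4·x + 3·x^2 (mod 11).
For each evaluation point α_i, compute m(α_i) mod 11:
  α_1 = 6: Horner steps 3 → 0 → 2, so m(6) = 2.
  α_2 = 3: Horner steps 3 → 2 → 8, so m(3) = 8.
  α_3 = 9: Horner steps 3 → 9 → 6, so m(9) = 6.
  α_4 = 8: Horner steps 3 → 6 → 6, so m(8) = 6.
  α_5 = 7: Horner steps 3 → 3 → 1, so m(7) = 1.
Codeword c = [2, 8, 6, 6, 1] ∈ F_11^5.


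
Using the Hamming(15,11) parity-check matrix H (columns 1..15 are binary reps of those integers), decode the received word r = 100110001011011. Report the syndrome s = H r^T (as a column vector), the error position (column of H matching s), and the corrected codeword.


s = (1, 1, 1, 1)^T, error position = 15, corrected codeword c = 100110001011010

Compute s = H r^T mod 2 one row at a time:
  s_1 = 0 + 1 + 0 + 1 + 1 + 0 + 1 + 1 = 5 ≡ 1 (mod 2).
  s_2 = 1 + 1 + 0 + 0 + 1 + 0 + 1 + 1 = 5 ≡ 1 (mod 2).
  s_3 = 0 + 0 + 0 + 0 + 0 + 1 + 1 + 1 = 3 ≡ 1 (mod 2).
  s_4 = 1 + 0 + 1 + 0 + 1 + 1 + 0 + 1 = 5 ≡ 1 (mod 2).
s = (1, 1, 1, 1)^T — this equals column 15 of H (binary 1111), so error is at position 15.
Correct: flip bit 15 of r = 100110001011011 to get c = 100110001011010.


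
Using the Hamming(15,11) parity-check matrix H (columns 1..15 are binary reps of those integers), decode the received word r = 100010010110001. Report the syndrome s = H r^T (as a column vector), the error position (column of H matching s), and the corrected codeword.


s = (0, 0, 1, 0)^T, error position = 2, corrected codeword c = 110010010110001

Compute s = H r^T mod 2 one row at a time:
  s_1 = 1 + 0 + 1 + 1 + 0 + 0 + 0 + 1 = 4 ≡ 0 (mod 2).
  s_2 = 0 + 1 + 0 + 0 + 0 + 0 + 0 + 1 = 2 ≡ 0 (mod 2).
  s_3 = 0 + 0 + 0 + 0 + 1 + 1 + 0 + 1 = 3 ≡ 1 (mod 2).
  s_4 = 1 + 0 + 1 + 0 + 0 + 1 + 0 + 1 = 4 ≡ 0 (mod 2).
s = (0, 0, 1, 0)^T — this equals column 2 of H (binary 0010), so error is at position 2.
Correct: flip bit 2 of r = 100010010110001 to get c = 110010010110001.


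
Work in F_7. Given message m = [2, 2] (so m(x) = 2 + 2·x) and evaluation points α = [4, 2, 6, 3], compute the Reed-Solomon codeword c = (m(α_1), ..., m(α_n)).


c = [3, 6, 0, 1]

Message polynomial: m(x) = 2 + 2·x (mod 7).
For each evaluation point α_i, compute m(α_i) mod 7:
  α_1 = 4: Horner steps 2 → 3, so m(4) = 3.
  α_2 = 2: Horner steps 2 → 6, so m(2) = 6.
  α_3 = 6: Horner steps 2 → 0, so m(6) = 0.
  α_4 = 3: Horner steps 2 → 1, so m(3) = 1.
Codeword c = [3, 6, 0, 1] ∈ F_7^4.


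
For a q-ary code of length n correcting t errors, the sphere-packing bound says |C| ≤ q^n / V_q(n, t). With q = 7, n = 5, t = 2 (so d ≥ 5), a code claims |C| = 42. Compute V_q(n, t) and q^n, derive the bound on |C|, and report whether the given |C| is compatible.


V_q(n, t) = 391, q^n = 16807, Hamming bound = 42, |C| = 42 ≤ bound (satisfied).

Step 1: Compute V_q(n, t) = Σ_{j=0}^2 C(n, j) (q−1)^j.
  j = 0: C(5,0)·(6)^0 = 1·1 = 1.
  j = 1: C(5,1)·(6)^1 = 5·6 = 30.
  j = 2: C(5,2)·(6)^2 = 10·36 = 360.
  V_q(n, t) = 1 + 30 + 360 = 391.
Step 2: q^n = 7^5 = 16807.
Step 3: Hamming bound ⌊q^n / V_q(n,t)⌋ = ⌊16807/391⌋ = 42.
Step 4: Compare |C| = 42 to 42: satisfied.
The claimed |C| lies at the Hamming bound (tight).


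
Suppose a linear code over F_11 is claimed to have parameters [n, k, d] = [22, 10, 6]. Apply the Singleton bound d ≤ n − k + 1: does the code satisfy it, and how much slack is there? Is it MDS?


Singleton RHS = n − k + 1 = 13, slack = 7, bound satisfied, not MDS.

Singleton bound: d ≤ n − k + 1.
Here n = 22, k = 10, so n − k + 1 = 13.
Given d = 6, check d ≤ 13: YES.
Slack = (n − k + 1) − d = 7.
The code is NOT MDS (slack = 7 > 0).
Description: the claimed parameters are [22, 10, 6]_11; such a code would be non-MDS.


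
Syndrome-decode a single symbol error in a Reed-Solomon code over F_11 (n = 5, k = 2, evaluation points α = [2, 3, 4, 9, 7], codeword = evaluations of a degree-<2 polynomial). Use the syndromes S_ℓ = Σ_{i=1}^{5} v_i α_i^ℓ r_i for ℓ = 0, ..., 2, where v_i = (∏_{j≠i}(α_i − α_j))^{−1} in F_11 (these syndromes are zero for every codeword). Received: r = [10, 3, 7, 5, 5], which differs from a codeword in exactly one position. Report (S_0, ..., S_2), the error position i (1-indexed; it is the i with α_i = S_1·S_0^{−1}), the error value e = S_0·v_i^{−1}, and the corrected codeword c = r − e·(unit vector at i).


S = (8, 1, 7), error at position 5, error magnitude e = 8, c = [10, 3, 7, 5, 8].

Step 1: column multipliers v_i = (∏_{j≠i}(α_i − α_j))^{−1} mod 11.
  i = 1 (α = 2): (2−3)(2−4)(2−9)(2−7) = (−1)·(−2)·(−7)·(−5) = 70 ≡ 4, so v_1 = 4^{−1} = 3 (mod 11).
  i = 2 (α = 3): (3−2)(3−4)(3−9)(3−7) = 1·(−1)·(−6)·(−4) = −24 ≡ 9, so v_2 = 9^{−1} = 5 (mod 11).
  i = 3 (α = 4): (4−2)(4−3)(4−9)(4−7) = 2·1·(−5)·(−3) = 30 ≡ 8, so v_3 = 8^{−1} = 7 (mod 11).
  i = 4 (α = 9): (9−2)(9−3)(9−4)(9−7) = 7·6·5·2 = 420 ≡ 2, so v_4 = 2^{−1} = 6 (mod 11).
  i = 5 (α = 7): (7−2)(7−3)(7−4)(7−9) = 5·4·3·(−2) = −120 ≡ 1, so v_5 = 1^{−1} = 1 (mod 11).
  v = [3, 5, 7, 6, 1].
Step 2: syndromes of r = [10, 3, 7, 5, 5] (all sums mod 11).
  S_0 = Σ v_i r_i = 3·10 + 5·3 + 7·7 + 6·5 + 1·5 = 129 ≡ 8.
  S_1 = Σ v_i α_i r_i = 3·2·10 + 5·3·3 + 7·4·7 + 6·9·5 + 1·7·5 = 606 ≡ 1.
  α_i^2 mod 11 = [4, 9, 5, 4, 5].
  S_2 = Σ v_i α_i^2 r_i = 3·4·10 + 5·9·3 + 7·5·7 + 6·4·5 + 1·5·5 = 645 ≡ 7.
  S = (8, 1, 7) ≠ 0, so r is not a codeword (an error is present).
Step 3: locate the error. For a single error e at position i, S_ℓ = v_i·e·α_i^ℓ, so α_err = S_1/S_0.
  S_0^{−1} = 8^{−1} = 7 (mod 11), so α_err = 1·7 = 7 ≡ 7 = α_5. Error position i = 5.
  Consistency check: S_2/S_1 = 7·1 = 7 ≡ 7 = α_err ✓ (single-error assumption holds).
Step 4: error magnitude e = S_0/v_5 = S_0·∏_{j≠5}(α_5 − α_j) = 8·1 = 8 ≡ 8 (mod 11).
Step 5: correct position 5: c_5 = r_5 − e = 5 − 8 ≡ 8 (mod 11). Hence c = [10, 3, 7, 5, 8].
  Check: interpolating c through the α_i gives m(x) = 2 + 4·x (degree < 2) with m(α_i) = c_i for every i, so c is indeed a codeword.


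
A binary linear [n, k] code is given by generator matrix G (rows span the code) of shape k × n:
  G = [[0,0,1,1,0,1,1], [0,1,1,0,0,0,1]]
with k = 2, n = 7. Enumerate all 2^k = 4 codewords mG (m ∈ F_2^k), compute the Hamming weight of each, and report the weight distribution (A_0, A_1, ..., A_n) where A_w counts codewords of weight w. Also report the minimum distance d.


Weight distribution: A_0 = 1, A_3 = 2, A_4 = 1. Minimum distance d = 3.

Enumerate all 2^2 = 4 messages m ∈ F_2^2.
For each, compute codeword c = mG in F_2^7, then tally its weight.
  m = 00 → c = 0000000, weight = 0.
  m = 10 → c = 0011011, weight = 4.
  m = 01 → c = 0110001, weight = 3.
  m = 11 → c = 0101010, weight = 3.
Tally weights:
  weight 0: 1 codewords.
  weight 3: 2 codewords.
  weight 4: 1 codewords.
Minimum distance d = smallest w > 0 with A_w > 0 = 3.
Sanity: Σ A_w = 4 = 2^2 = 4 ✓.


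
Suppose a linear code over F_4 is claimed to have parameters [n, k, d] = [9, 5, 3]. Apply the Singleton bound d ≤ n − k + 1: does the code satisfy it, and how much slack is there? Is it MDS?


Singleton RHS = n − k + 1 = 5, slack = 2, bound satisfied, not MDS.

Singleton bound: d ≤ n − k + 1.
Here n = 9, k = 5, so n − k + 1 = 5.
Given d = 3, check d ≤ 5: YES.
Slack = (n − k + 1) − d = 2.
The code is NOT MDS (slack = 2 > 0).
Description: the claimed parameters are [9, 5, 3]_4; such a code would be non-MDS.


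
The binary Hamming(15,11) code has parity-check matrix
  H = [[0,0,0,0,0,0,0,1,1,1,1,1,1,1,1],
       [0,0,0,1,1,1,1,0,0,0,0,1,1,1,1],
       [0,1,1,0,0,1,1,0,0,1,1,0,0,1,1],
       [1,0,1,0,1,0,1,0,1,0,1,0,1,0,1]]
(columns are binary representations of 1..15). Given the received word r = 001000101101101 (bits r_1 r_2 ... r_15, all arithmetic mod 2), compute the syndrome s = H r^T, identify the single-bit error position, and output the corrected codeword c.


s = (1, 0, 0, 1)^T, error position = 9, corrected codeword c = 001000100101101

Compute s = H r^T mod 2 one row at a time:
  s_1 = 0 + 1 + 1 + 0 + 1 + 1 + 0 + 1 = 5 ≡ 1 (mod 2).
  s_2 = 0 + 0 + 0 + 1 + 1 + 1 + 0 + 1 = 4 ≡ 0 (mod 2).
  s_3 = 0 + 1 + 0 + 1 + 1 + 0 + 0 + 1 = 4 ≡ 0 (mod 2).
  s_4 = 0 + 1 + 0 + 1 + 1 + 0 + 1 + 1 = 5 ≡ 1 (mod 2).
s = (1, 0, 0, 1)^T — this equals column 9 of H (binary 1001), so error is at position 9.
Correct: flip bit 9 of r = 001000101101101 to get c = 001000100101101.


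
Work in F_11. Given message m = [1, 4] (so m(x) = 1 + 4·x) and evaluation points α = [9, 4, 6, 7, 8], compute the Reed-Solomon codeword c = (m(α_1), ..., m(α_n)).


c = [4, 6, 3, 7, 0]

Message polynomial: m(x) = 1 + 4·x (mod 11).
For each evaluation point α_i, compute m(α_i) mod 11:
  α_1 = 9: Horner steps 4 → 4, so m(9) = 4.
  α_2 = 4: Horner steps 4 → 6, so m(4) = 6.
  α_3 = 6: Horner steps 4 → 3, so m(6) = 3.
  α_4 = 7: Horner steps 4 → 7, so m(7) = 7.
  α_5 = 8: Horner steps 4 → 0, so m(8) = 0.
Codeword c = [4, 6, 3, 7, 0] ∈ F_11^5.


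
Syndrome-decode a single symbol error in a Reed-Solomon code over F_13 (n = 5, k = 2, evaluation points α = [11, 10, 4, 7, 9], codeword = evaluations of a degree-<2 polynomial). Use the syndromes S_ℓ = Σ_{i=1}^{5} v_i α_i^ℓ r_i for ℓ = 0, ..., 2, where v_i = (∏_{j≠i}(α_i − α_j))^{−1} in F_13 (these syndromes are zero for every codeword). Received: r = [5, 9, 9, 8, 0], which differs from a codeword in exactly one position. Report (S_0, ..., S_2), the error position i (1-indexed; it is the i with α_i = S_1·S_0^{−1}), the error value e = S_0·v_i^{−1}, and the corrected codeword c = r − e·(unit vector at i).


S = (9, 10, 1), error at position 3, error magnitude e = 2, c = [5, 9, 7, 8, 0].

Step 1: column multipliers v_i = (∏_{j≠i}(α_i − α_j))^{−1} mod 13.
  i = 1 (α = 11): (11−10)(11−4)(11−7)(11−9) = 1·7·4·2 = 56 ≡ 4, so v_1 = 4^{−1} = 10 (mod 13).
  i = 2 (α = 10): (10−11)(10−4)(10−7)(10−9) = (−1)·6·3·1 = −18 ≡ 8, so v_2 = 8^{−1} = 5 (mod 13).
  i = 3 (α = 4): (4−11)(4−10)(4−7)(4−9) = (−7)·(−6)·(−3)·(−5) = 630 ≡ 6, so v_3 = 6^{−1} = 11 (mod 13).
  i = 4 (α = 7): (7−11)(7−10)(7−4)(7−9) = (−4)·(−3)·3·(−2) = −72 ≡ 6, so v_4 = 6^{−1} = 11 (mod 13).
  i = 5 (α = 9): (9−11)(9−10)(9−4)(9−7) = (−2)·(−1)·5·2 = 20 ≡ 7, so v_5 = 7^{−1} = 2 (mod 13).
  v = [10, 5, 11, 11, 2].
Step 2: syndromes of r = [5, 9, 9, 8, 0] (all sums mod 13).
  S_0 = Σ v_i r_i = 10·5 + 5·9 + 11·9 + 11·8 + 2·0 = 282 ≡ 9.
  S_1 = Σ v_i α_i r_i = 10·11·5 + 5·10·9 + 11·4·9 + 11·7·8 + 2·9·0 = 2012 ≡ 10.
  α_i^2 mod 13 = [4, 9, 3, 10, 3].
  S_2 = Σ v_i α_i^2 r_i = 10·4·5 + 5·9·9 + 11·3·9 + 11·10·8 + 2·3·0 = 1782 ≡ 1.
  S = (9, 10, 1) ≠ 0, so r is not a codeword (an error is present).
Step 3: locate the error. For a single error e at position i, S_ℓ = v_i·e·α_i^ℓ, so α_err = S_1/S_0.
  S_0^{−1} = 9^{−1} = 3 (mod 13), so α_err = 10·3 = 30 ≡ 4 = α_3. Error position i = 3.
  Consistency check: S_2/S_1 = 1·4 = 4 ≡ 4 = α_err ✓ (single-error assumption holds).
Step 4: error magnitude e = S_0/v_3 = S_0·∏_{j≠3}(α_3 − α_j) = 9·6 = 54 ≡ 2 (mod 13).
Step 5: correct position 3: c_3 = r_3 − e = 9 − 2 ≡ 7 (mod 13). Hence c = [5, 9, 7, 8, 0].
  Check: interpolating c through the α_i gives m(x) = 10 + 9·x (degree < 2) with m(α_i) = c_i for every i, so c is indeed a codeword.


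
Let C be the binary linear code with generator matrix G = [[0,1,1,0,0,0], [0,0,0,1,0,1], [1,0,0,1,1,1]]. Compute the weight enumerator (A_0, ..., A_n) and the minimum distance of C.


Weight distribution: A_0 = 1, A_2 = 3, A_4 = 3, A_6 = 1. Minimum distance d = 2.

Enumerate all 2^3 = 8 messages m ∈ F_2^3.
For each, compute codeword c = mG in F_2^6, then tally its weight.
  m = 000 → c = 000000, weight = 0.
  m = 100 → c = 011000, weight = 2.
  m = 010 → c = 000101, weight = 2.
  m = 110 → c = 011101, weight = 4.
  m = 001 → c = 100111, weight = 4.
  m = 101 → c = 111111, weight = 6.
  m = 011 → c = 100010, weight = 2.
  m = 111 → c = 111010, weight = 4.
Tally weights:
  weight 0: 1 codewords.
  weight 2: 3 codewords.
  weight 4: 3 codewords.
  weight 6: 1 codewords.
Minimum distance d = smallest w > 0 with A_w > 0 = 2.
Sanity: Σ A_w = 8 = 2^3 = 8 ✓.


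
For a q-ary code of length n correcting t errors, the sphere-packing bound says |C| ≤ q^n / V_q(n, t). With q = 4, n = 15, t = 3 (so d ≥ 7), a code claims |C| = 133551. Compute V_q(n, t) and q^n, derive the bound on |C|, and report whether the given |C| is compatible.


V_q(n, t) = 13276, q^n = 1073741824, Hamming bound = 80878, |C| = 133551 > bound (violated).

Step 1: Compute V_q(n, t) = Σ_{j=0}^3 C(n, j) (q−1)^j.
  j = 0: C(15,0)·(3)^0 = 1·1 = 1.
  j = 1: C(15,1)·(3)^1 = 15·3 = 45.
  j = 2: C(15,2)·(3)^2 = 105·9 = 945.
  j = 3: C(15,3)·(3)^3 = 455·27 = 12285.
  V_q(n, t) = 1 + 45 + 945 + 12285 = 13276.
Step 2: q^n = 4^15 = 1073741824.
Step 3: Hamming bound ⌊q^n / V_q(n,t)⌋ = ⌊1073741824/13276⌋ = 80878.
Step 4: Compare |C| = 133551 to 80878: violated.
The claimed |C| lies above the Hamming bound, so no 4-ary code of length 15 with d ≥ 7 can have 133551 codewords.


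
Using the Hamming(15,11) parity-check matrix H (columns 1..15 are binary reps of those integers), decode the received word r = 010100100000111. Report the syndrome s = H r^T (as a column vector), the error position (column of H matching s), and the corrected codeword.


s = (1, 1, 0, 1)^T, error position = 13, corrected codeword c = 010100100000011

Compute s = H r^T mod 2 one row at a time:
  s_1 = 0 + 0 + 0 + 0 + 0 + 1 + 1 + 1 = 3 ≡ 1 (mod 2).
  s_2 = 1 + 0 + 0 + 1 + 0 + 1 + 1 + 1 = 5 ≡ 1 (mod 2).
  s_3 = 1 + 0 + 0 + 1 + 0 + 0 + 1 + 1 = 4 ≡ 0 (mod 2).
  s_4 = 0 + 0 + 0 + 1 + 0 + 0 + 1 + 1 = 3 ≡ 1 (mod 2).
s = (1, 1, 0, 1)^T — this equals column 13 of H (binary 1101), so error is at position 13.
Correct: flip bit 13 of r = 010100100000111 to get c = 010100100000011.


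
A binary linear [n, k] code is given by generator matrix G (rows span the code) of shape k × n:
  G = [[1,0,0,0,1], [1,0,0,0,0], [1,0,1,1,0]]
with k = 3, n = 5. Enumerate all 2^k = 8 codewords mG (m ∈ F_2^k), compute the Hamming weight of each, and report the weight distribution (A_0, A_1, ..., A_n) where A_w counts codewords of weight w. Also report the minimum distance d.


Weight distribution: A_0 = 1, A_1 = 2, A_2 = 2, A_3 = 2, A_4 = 1. Minimum distance d = 1.

Enumerate all 2^3 = 8 messages m ∈ F_2^3.
For each, compute codeword c = mG in F_2^5, then tally its weight.
  m = 000 → c = 00000, weight = 0.
  m = 100 → c = 10001, weight = 2.
  m = 010 → c = 10000, weight = 1.
  m = 110 → c = 00001, weight = 1.
  m = 001 → c = 10110, weight = 3.
  m = 101 → c = 00111, weight = 3.
  m = 011 → c = 00110, weight = 2.
  m = 111 → c = 10111, weight = 4.
Tally weights:
  weight 0: 1 codewords.
  weight 1: 2 codewords.
  weight 2: 2 codewords.
  weight 3: 2 codewords.
  weight 4: 1 codewords.
Minimum distance d = smallest w > 0 with A_w > 0 = 1.
Sanity: Σ A_w = 8 = 2^3 = 8 ✓.


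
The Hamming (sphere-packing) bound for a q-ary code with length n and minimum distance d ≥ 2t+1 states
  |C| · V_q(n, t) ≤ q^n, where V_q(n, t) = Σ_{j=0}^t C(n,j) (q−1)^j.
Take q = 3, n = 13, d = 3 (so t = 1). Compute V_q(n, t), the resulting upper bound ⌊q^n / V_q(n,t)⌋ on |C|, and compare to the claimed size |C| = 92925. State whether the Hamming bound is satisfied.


V_q(n, t) = 27, q^n = 1594323, Hamming bound = 59049, |C| = 92925 > bound (violated).

Step 1: Compute V_q(n, t) = Σ_{j=0}^1 C(n, j) (q−1)^j.
  j = 0: C(13,0)·(2)^0 = 1·1 = 1.
  j = 1: C(13,1)·(2)^1 = 13·2 = 26.
  V_q(n, t) = 1 + 26 = 27.
Step 2: q^n = 3^13 = 1594323.
Step 3: Hamming bound ⌊q^n / V_q(n,t)⌋ = ⌊1594323/27⌋ = 59049.
Step 4: Compare |C| = 92925 to 59049: violated.
The claimed |C| lies above the Hamming bound, so no 3-ary code of length 13 with d ≥ 3 can have 92925 codewords.


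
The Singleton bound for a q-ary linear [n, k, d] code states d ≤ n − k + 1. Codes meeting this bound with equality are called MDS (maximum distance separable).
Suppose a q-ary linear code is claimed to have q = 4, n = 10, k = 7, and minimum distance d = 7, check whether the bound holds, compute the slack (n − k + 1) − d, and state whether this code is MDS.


Singleton RHS = n − k + 1 = 4, slack = -3, bound violated (no such code; not MDS).

Singleton bound: d ≤ n − k + 1.
Here n = 10, k = 7, so n − k + 1 = 4.
Given d = 7, check d ≤ 4: NO.
Slack = (n − k + 1) − d = -3.
The slack is negative: d = 7 exceeds n − k + 1 = 4 by 3, so the Singleton bound is violated and no linear [10, 7, 7]_4 code can exist. In particular it is not MDS (MDS requires d = n − k + 1 exactly).
Description: the claimed parameters are [10, 7, 7]_4; such a code would be impossible (violates the Singleton bound).


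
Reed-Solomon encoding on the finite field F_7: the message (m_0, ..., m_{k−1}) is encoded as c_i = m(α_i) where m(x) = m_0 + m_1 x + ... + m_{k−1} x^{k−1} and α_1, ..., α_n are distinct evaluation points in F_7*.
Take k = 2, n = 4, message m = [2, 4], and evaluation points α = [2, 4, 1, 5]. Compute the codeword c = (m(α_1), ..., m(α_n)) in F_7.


c = [3, 4, 6, 1]

Message polynomial: m(x) = 2 + 4·x (mod 7).
For each evaluation point α_i, compute m(α_i) mod 7:
  α_1 = 2: Horner steps 4 → 3, so m(2) = 3.
  α_2 = 4: Horner steps 4 → 4, so m(4) = 4.
  α_3 = 1: Horner steps 4 → 6, so m(1) = 6.
  α_4 = 5: Horner steps 4 → 1, so m(5) = 1.
Codeword c = [3, 4, 6, 1] ∈ F_7^4.


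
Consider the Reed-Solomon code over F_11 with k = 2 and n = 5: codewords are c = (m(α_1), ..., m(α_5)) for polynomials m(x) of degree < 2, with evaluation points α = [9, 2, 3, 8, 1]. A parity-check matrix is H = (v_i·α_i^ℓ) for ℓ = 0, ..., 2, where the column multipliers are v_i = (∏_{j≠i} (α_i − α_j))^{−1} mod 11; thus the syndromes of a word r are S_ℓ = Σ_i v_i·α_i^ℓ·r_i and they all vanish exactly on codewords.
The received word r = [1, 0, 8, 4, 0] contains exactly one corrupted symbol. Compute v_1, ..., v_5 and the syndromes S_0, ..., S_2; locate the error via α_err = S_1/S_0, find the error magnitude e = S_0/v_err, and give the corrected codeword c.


S = (4, 4, 4), error at position 5, error magnitude e = 8, c = [1, 0, 8, 4, 3].

Step 1: column multipliers v_i = (∏_{j≠i}(α_i − α_j))^{−1} mod 11.
  i = 1 (α = 9): (9−2)(9−3)(9−8)(9−1) = 7·6·1·8 = 336 ≡ 6, so v_1 = 6^{−1} = 2 (mod 11).
  i = 2 (α = 2): (2−9)(2−3)(2−8)(2−1) = (−7)·(−1)·(−6)·1 = −42 ≡ 2, so v_2 = 2^{−1} = 6 (mod 11).
  i = 3 (α = 3): (3−9)(3−2)(3−8)(3−1) = (−6)·1·(−5)·2 = 60 ≡ 5, so v_3 = 5^{−1} = 9 (mod 11).
  i = 4 (α = 8): (8−9)(8−2)(8−3)(8−1) = (−1)·6·5·7 = −210 ≡ 10, so v_4 = 10^{−1} = 10 (mod 11).
  i = 5 (α = 1): (1−9)(1−2)(1−3)(1−8) = (−8)·(−1)·(−2)·(−7) = 112 ≡ 2, so v_5 = 2^{−1} = 6 (mod 11).
  v = [2, 6, 9, 10, 6].
Step 2: syndromes of r = [1, 0, 8, 4, 0] (all sums mod 11).
  S_0 = Σ v_i r_i = 2·1 + 6·0 + 9·8 + 10·4 + 6·0 = 114 ≡ 4.
  S_1 = Σ v_i α_i r_i = 2·9·1 + 6·2·0 + 9·3·8 + 10·8·4 + 6·1·0 = 554 ≡ 4.
  α_i^2 mod 11 = [4, 4, 9, 9, 1].
  S_2 = Σ v_i α_i^2 r_i = 2·4·1 + 6·4·0 + 9·9·8 + 10·9·4 + 6·1·0 = 1016 ≡ 4.
  S = (4, 4, 4) ≠ 0, so r is not a codeword (an error is present).
Step 3: locate the error. For a single error e at position i, S_ℓ = v_i·e·α_i^ℓ, so α_err = S_1/S_0.
  S_0^{−1} = 4^{−1} = 3 (mod 11), so α_err = 4·3 = 12 ≡ 1 = α_5. Error position i = 5.
  Consistency check: S_2/S_1 = 4·3 = 12 ≡ 1 = α_err ✓ (single-error assumption holds).
Step 4: error magnitude e = S_0/v_5 = S_0·∏_{j≠5}(α_5 − α_j) = 4·2 = 8 ≡ 8 (mod 11).
Step 5: correct position 5: c_5 = r_5 − e = 0 − 8 ≡ 3 (mod 11). Hence c = [1, 0, 8, 4, 3].
  Check: interpolating c through the α_i gives m(x) = 6 + 8·x (degree < 2) with m(α_i) = c_i for every i, so c is indeed a codeword.
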